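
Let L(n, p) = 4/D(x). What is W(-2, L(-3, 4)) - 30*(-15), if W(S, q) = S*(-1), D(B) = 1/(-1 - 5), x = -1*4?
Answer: 452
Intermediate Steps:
x = -4
D(B) = -⅙ (D(B) = 1/(-6) = -⅙)
L(n, p) = -24 (L(n, p) = 4/(-⅙) = 4*(-6) = -24)
W(S, q) = -S
W(-2, L(-3, 4)) - 30*(-15) = -1*(-2) - 30*(-15) = 2 + 450 = 452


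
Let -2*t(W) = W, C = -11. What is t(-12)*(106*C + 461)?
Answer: -4230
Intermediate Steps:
t(W) = -W/2
t(-12)*(106*C + 461) = (-½*(-12))*(106*(-11) + 461) = 6*(-1166 + 461) = 6*(-705) = -4230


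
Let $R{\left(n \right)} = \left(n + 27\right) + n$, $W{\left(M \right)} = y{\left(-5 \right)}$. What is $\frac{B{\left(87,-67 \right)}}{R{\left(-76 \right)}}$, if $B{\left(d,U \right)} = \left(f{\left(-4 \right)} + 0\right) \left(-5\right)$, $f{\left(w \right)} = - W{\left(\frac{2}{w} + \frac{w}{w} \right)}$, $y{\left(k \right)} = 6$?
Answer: $- \frac{6}{25} \approx -0.24$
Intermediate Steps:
$W{\left(M \right)} = 6$
$f{\left(w \right)} = -6$ ($f{\left(w \right)} = \left(-1\right) 6 = -6$)
$R{\left(n \right)} = 27 + 2 n$ ($R{\left(n \right)} = \left(27 + n\right) + n = 27 + 2 n$)
$B{\left(d,U \right)} = 30$ ($B{\left(d,U \right)} = \left(-6 + 0\right) \left(-5\right) = \left(-6\right) \left(-5\right) = 30$)
$\frac{B{\left(87,-67 \right)}}{R{\left(-76 \right)}} = \frac{30}{27 + 2 \left(-76\right)} = \frac{30}{27 - 152} = \frac{30}{-125} = 30 \left(- \frac{1}{125}\right) = - \frac{6}{25}$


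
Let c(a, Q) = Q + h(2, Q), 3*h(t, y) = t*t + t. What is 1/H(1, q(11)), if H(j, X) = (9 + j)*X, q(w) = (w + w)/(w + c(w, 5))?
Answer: 9/110 ≈ 0.081818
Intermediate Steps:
h(t, y) = t/3 + t**2/3 (h(t, y) = (t*t + t)/3 = (t**2 + t)/3 = (t + t**2)/3 = t/3 + t**2/3)
c(a, Q) = 2 + Q (c(a, Q) = Q + (1/3)*2*(1 + 2) = Q + (1/3)*2*3 = Q + 2 = 2 + Q)
q(w) = 2*w/(7 + w) (q(w) = (w + w)/(w + (2 + 5)) = (2*w)/(w + 7) = (2*w)/(7 + w) = 2*w/(7 + w))
H(j, X) = X*(9 + j)
1/H(1, q(11)) = 1/((2*11/(7 + 11))*(9 + 1)) = 1/((2*11/18)*10) = 1/((2*11*(1/18))*10) = 1/((11/9)*10) = 1/(110/9) = 9/110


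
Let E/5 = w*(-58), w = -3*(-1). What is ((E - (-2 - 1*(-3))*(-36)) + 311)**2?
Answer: 273529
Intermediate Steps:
w = 3
E = -870 (E = 5*(3*(-58)) = 5*(-174) = -870)
((E - (-2 - 1*(-3))*(-36)) + 311)**2 = ((-870 - (-2 - 1*(-3))*(-36)) + 311)**2 = ((-870 - (-2 + 3)*(-36)) + 311)**2 = ((-870 - (-36)) + 311)**2 = ((-870 - 1*(-36)) + 311)**2 = ((-870 + 36) + 311)**2 = (-834 + 311)**2 = (-523)**2 = 273529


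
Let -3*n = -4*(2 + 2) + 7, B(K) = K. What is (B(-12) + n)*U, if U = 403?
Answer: -3627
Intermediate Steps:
n = 3 (n = -(-4*(2 + 2) + 7)/3 = -(-4*4 + 7)/3 = -(-16 + 7)/3 = -⅓*(-9) = 3)
(B(-12) + n)*U = (-12 + 3)*403 = -9*403 = -3627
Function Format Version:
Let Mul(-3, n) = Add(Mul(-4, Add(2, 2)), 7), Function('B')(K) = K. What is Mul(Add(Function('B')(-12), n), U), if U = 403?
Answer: -3627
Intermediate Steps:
n = 3 (n = Mul(Rational(-1, 3), Add(Mul(-4, Add(2, 2)), 7)) = Mul(Rational(-1, 3), Add(Mul(-4, 4), 7)) = Mul(Rational(-1, 3), Add(-16, 7)) = Mul(Rational(-1, 3), -9) = 3)
Mul(Add(Function('B')(-12), n), U) = Mul(Add(-12, 3), 403) = Mul(-9, 403) = -3627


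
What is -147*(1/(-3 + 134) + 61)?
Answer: -1174824/131 ≈ -8968.1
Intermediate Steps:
-147*(1/(-3 + 134) + 61) = -147*(1/131 + 61) = -147*7992/131 = -1174824/131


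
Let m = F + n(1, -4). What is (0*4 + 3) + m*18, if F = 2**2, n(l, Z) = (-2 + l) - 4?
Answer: -15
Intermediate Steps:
n(l, Z) = -6 + l
F = 4
m = -1 (m = 4 + (-6 + 1) = 4 - 5 = -1)
(0*4 + 3) + m*18 = (0*4 + 3) - 1*18 = (0 + 3) - 18 = 3 - 18 = -15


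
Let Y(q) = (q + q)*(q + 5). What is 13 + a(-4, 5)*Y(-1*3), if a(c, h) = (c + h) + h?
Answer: -59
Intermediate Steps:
a(c, h) = c + 2*h
Y(q) = 2*q*(5 + q) (Y(q) = (2*q)*(5 + q) = 2*q*(5 + q))
13 + a(-4, 5)*Y(-1*3) = 13 + (-4 + 2*5)*(2*(-1*3)*(5 - 1*3)) = 13 + (-4 + 10)*(2*(-3)*(5 - 3)) = 13 + 6*(2*(-3)*2) = 13 + 6*(-12) = 13 - 72 = -59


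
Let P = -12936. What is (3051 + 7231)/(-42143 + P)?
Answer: -10282/55079 ≈ -0.18668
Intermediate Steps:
(3051 + 7231)/(-42143 + P) = (3051 + 7231)/(-42143 - 12936) = 10282/(-55079) = 10282*(-1/55079) = -10282/55079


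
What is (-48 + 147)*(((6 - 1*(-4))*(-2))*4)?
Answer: -7920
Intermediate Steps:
(-48 + 147)*(((6 - 1*(-4))*(-2))*4) = 99*(((6 + 4)*(-2))*4) = 99*((10*(-2))*4) = 99*(-20*4) = 99*(-80) = -7920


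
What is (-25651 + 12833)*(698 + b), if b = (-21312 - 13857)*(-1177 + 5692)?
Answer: 2035336085666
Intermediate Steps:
b = -158788035 (b = -35169*4515 = -158788035)
(-25651 + 12833)*(698 + b) = (-25651 + 12833)*(698 - 158788035) = -12818*(-158787337) = 2035336085666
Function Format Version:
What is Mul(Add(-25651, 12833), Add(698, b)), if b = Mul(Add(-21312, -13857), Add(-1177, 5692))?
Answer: 2035336085666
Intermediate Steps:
b = -158788035 (b = Mul(-35169, 4515) = -158788035)
Mul(Add(-25651, 12833), Add(698, b)) = Mul(Add(-25651, 12833), Add(698, -158788035)) = Mul(-12818, -158787337) = 2035336085666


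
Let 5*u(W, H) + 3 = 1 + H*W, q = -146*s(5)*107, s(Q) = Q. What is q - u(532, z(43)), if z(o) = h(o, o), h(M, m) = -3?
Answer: -388952/5 ≈ -77790.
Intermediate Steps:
z(o) = -3
q = -78110 (q = -146*5*107 = -730*107 = -78110)
u(W, H) = -⅖ + H*W/5 (u(W, H) = -⅗ + (1 + H*W)/5 = -⅗ + (⅕ + H*W/5) = -⅖ + H*W/5)
q - u(532, z(43)) = -78110 - (-⅖ + (⅕)*(-3)*532) = -78110 - (-⅖ - 1596/5) = -78110 - 1*(-1598/5) = -78110 + 1598/5 = -388952/5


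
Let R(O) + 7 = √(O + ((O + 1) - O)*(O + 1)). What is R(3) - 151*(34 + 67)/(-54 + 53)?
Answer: 15244 + √7 ≈ 15247.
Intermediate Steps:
R(O) = -7 + √(1 + 2*O) (R(O) = -7 + √(O + ((O + 1) - O)*(O + 1)) = -7 + √(O + ((1 + O) - O)*(1 + O)) = -7 + √(O + 1*(1 + O)) = -7 + √(O + (1 + O)) = -7 + √(1 + 2*O))
R(3) - 151*(34 + 67)/(-54 + 53) = (-7 + √(1 + 2*3)) - 151*(34 + 67)/(-54 + 53) = (-7 + √(1 + 6)) - 15251/(-1) = (-7 + √7) - 15251*(-1) = (-7 + √7) - 151*(-101) = (-7 + √7) + 15251 = 15244 + √7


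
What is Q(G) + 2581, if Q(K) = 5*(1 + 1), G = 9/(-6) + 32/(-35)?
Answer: 2591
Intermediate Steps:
G = -169/70 (G = 9*(-⅙) + 32*(-1/35) = -3/2 - 32/35 = -169/70 ≈ -2.4143)
Q(K) = 10 (Q(K) = 5*2 = 10)
Q(G) + 2581 = 10 + 2581 = 2591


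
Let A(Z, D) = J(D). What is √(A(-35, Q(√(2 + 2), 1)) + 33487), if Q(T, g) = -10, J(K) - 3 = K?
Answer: 6*√930 ≈ 182.98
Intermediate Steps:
J(K) = 3 + K
A(Z, D) = 3 + D
√(A(-35, Q(√(2 + 2), 1)) + 33487) = √((3 - 10) + 33487) = √(-7 + 33487) = √33480 = 6*√930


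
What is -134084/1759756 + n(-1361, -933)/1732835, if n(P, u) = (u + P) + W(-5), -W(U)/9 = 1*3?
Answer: -59107460454/762341697065 ≈ -0.077534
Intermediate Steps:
W(U) = -27 (W(U) = -9*3 = -27)
n(P, u) = -27 + P + u (n(P, u) = (u + P) - 27 = (P + u) - 27 = -27 + P + u)
-134084/1759756 + n(-1361, -933)/1732835 = -134084/1759756 + (-27 - 1361 - 933)/1732835 = -134084*1/1759756 - 2321*1/1732835 = -33521/439939 - 2321/1732835 = -59107460454/762341697065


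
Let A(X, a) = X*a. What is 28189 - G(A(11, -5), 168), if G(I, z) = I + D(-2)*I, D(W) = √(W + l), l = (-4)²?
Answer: 28244 + 55*√14 ≈ 28450.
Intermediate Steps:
l = 16
D(W) = √(16 + W) (D(W) = √(W + 16) = √(16 + W))
G(I, z) = I + I*√14 (G(I, z) = I + √(16 - 2)*I = I + √14*I = I + I*√14)
28189 - G(A(11, -5), 168) = 28189 - 11*(-5)*(1 + √14) = 28189 - (-55)*(1 + √14) = 28189 - (-55 - 55*√14) = 28189 + (55 + 55*√14) = 28244 + 55*√14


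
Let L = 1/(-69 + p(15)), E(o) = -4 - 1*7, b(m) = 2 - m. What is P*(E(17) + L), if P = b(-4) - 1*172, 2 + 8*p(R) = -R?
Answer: 1040322/569 ≈ 1828.3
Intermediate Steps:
E(o) = -11 (E(o) = -4 - 7 = -11)
p(R) = -¼ - R/8 (p(R) = -¼ + (-R)/8 = -¼ - R/8)
L = -8/569 (L = 1/(-69 + (-¼ - ⅛*15)) = 1/(-69 + (-¼ - 15/8)) = 1/(-69 - 17/8) = 1/(-569/8) = -8/569 ≈ -0.014060)
P = -166 (P = (2 - 1*(-4)) - 1*172 = (2 + 4) - 172 = 6 - 172 = -166)
P*(E(17) + L) = -166*(-11 - 8/569) = -166*(-6267/569) = 1040322/569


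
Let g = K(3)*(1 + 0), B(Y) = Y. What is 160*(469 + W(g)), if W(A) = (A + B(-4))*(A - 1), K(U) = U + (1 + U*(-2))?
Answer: 77920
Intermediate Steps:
K(U) = 1 - U (K(U) = U + (1 - 2*U) = 1 - U)
g = -2 (g = (1 - 1*3)*(1 + 0) = (1 - 3)*1 = -2*1 = -2)
W(A) = (-1 + A)*(-4 + A) (W(A) = (A - 4)*(A - 1) = (-4 + A)*(-1 + A) = (-1 + A)*(-4 + A))
160*(469 + W(g)) = 160*(469 + (4 + (-2)² - 5*(-2))) = 160*(469 + (4 + 4 + 10)) = 160*(469 + 18) = 160*487 = 77920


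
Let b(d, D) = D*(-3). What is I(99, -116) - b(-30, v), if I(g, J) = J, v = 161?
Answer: 367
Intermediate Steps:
b(d, D) = -3*D
I(99, -116) - b(-30, v) = -116 - (-3)*161 = -116 - 1*(-483) = -116 + 483 = 367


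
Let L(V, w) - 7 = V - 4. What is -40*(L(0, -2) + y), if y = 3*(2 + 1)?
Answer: -480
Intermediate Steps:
L(V, w) = 3 + V (L(V, w) = 7 + (V - 4) = 7 + (-4 + V) = 3 + V)
y = 9 (y = 3*3 = 9)
-40*(L(0, -2) + y) = -40*((3 + 0) + 9) = -40*(3 + 9) = -40*12 = -480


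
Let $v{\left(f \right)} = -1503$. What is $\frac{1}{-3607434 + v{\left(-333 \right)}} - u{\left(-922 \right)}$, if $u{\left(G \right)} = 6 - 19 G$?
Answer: $- \frac{63243011989}{3608937} \approx -17524.0$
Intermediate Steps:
$\frac{1}{-3607434 + v{\left(-333 \right)}} - u{\left(-922 \right)} = \frac{1}{-3607434 - 1503} - \left(6 - -17518\right) = \frac{1}{-3608937} - \left(6 + 17518\right) = - \frac{1}{3608937} - 17524 = - \frac{63243011989}{3608937}$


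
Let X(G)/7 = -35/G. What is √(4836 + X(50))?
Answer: √483110/10 ≈ 69.506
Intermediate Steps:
X(G) = -245/G (X(G) = 7*(-35/G) = -245/G)
√(4836 + X(50)) = √(4836 - 245/50) = √(4836 - 245*1/50) = √(4836 - 49/10) = √(48311/10) = √483110/10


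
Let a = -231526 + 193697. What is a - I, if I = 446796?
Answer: -484625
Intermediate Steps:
a = -37829
a - I = -37829 - 1*446796 = -37829 - 446796 = -484625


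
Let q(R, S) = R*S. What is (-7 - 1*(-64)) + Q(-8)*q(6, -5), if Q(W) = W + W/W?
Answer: 267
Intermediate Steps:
Q(W) = 1 + W (Q(W) = W + 1 = 1 + W)
(-7 - 1*(-64)) + Q(-8)*q(6, -5) = (-7 - 1*(-64)) + (1 - 8)*(6*(-5)) = (-7 + 64) - 7*(-30) = 57 + 210 = 267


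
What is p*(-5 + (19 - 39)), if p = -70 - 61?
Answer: 3275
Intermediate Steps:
p = -131
p*(-5 + (19 - 39)) = -131*(-5 + (19 - 39)) = -131*(-5 - 20) = -131*(-25) = 3275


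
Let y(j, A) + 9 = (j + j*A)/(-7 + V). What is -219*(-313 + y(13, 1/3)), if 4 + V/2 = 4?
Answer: 497422/7 ≈ 71060.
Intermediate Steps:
V = 0 (V = -8 + 2*4 = -8 + 8 = 0)
y(j, A) = -9 - j/7 - A*j/7 (y(j, A) = -9 + (j + j*A)/(-7 + 0) = -9 + (j + A*j)/(-7) = -9 + (j + A*j)*(-⅐) = -9 + (-j/7 - A*j/7) = -9 - j/7 - A*j/7)
-219*(-313 + y(13, 1/3)) = -219*(-313 + (-9 - ⅐*13 - ⅐*13/3)) = -219*(-313 + (-9 - 13/7 - ⅐*⅓*13)) = -219*(-313 + (-9 - 13/7 - 13/21)) = -219*(-313 - 241/21) = -219*(-6814/21) = 497422/7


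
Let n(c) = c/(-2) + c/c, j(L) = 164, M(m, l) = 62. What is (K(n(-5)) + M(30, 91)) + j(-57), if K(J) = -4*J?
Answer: 212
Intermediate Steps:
n(c) = 1 - c/2 (n(c) = c*(-½) + 1 = -c/2 + 1 = 1 - c/2)
(K(n(-5)) + M(30, 91)) + j(-57) = (-4*(1 - ½*(-5)) + 62) + 164 = (-4*(1 + 5/2) + 62) + 164 = (-4*7/2 + 62) + 164 = (-14 + 62) + 164 = 48 + 164 = 212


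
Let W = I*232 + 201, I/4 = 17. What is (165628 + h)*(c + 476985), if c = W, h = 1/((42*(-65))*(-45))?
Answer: 5015247450350281/61425 ≈ 8.1648e+10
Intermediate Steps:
I = 68 (I = 4*17 = 68)
h = 1/122850 (h = 1/(-2730*(-45)) = 1/122850 ≈ 8.1400e-6)
W = 15977 (W = 68*232 + 201 = 15776 + 201 = 15977)
c = 15977
(165628 + h)*(c + 476985) = (165628 + 1/122850)*(15977 + 476985) = (20347399801/122850)*492962 = 5015247450350281/61425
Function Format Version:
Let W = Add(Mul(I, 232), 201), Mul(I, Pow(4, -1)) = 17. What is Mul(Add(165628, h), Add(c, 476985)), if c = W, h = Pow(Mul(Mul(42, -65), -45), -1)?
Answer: Rational(5015247450350281, 61425) ≈ 8.1648e+10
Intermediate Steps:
I = 68 (I = Mul(4, 17) = 68)
h = Rational(1, 122850) (h = Pow(Mul(-2730, -45), -1) = Pow(122850, -1) = Rational(1, 122850) ≈ 8.1400e-6)
W = 15977 (W = Add(Mul(68, 232), 201) = Add(15776, 201) = 15977)
c = 15977
Mul(Add(165628, h), Add(c, 476985)) = Mul(Add(165628, Rational(1, 122850)), Add(15977, 476985)) = Mul(Rational(20347399801, 122850), 492962) = Rational(5015247450350281, 61425)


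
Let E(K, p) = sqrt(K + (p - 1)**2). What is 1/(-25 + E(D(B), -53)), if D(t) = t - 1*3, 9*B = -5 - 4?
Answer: 25/2287 + 4*sqrt(182)/2287 ≈ 0.034527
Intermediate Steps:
B = -1 (B = (-5 - 4)/9 = (1/9)*(-9) = -1)
D(t) = -3 + t (D(t) = t - 3 = -3 + t)
E(K, p) = sqrt(K + (-1 + p)**2)
1/(-25 + E(D(B), -53)) = 1/(-25 + sqrt((-3 - 1) + (-1 - 53)**2)) = 1/(-25 + sqrt(-4 + (-54)**2)) = 1/(-25 + sqrt(-4 + 2916)) = 1/(-25 + sqrt(2912)) = 1/(-25 + 4*sqrt(182))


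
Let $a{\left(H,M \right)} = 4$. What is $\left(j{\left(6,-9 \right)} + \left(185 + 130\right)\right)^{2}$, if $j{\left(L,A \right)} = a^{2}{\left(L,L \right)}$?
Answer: $109561$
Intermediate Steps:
$j{\left(L,A \right)} = 16$ ($j{\left(L,A \right)} = 4^{2} = 16$)
$\left(j{\left(6,-9 \right)} + \left(185 + 130\right)\right)^{2} = \left(16 + \left(185 + 130\right)\right)^{2} = \left(16 + 315\right)^{2} = 331^{2} = 109561$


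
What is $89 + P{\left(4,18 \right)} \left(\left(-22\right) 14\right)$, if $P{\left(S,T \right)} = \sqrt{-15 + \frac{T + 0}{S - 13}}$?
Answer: $89 - 308 i \sqrt{17} \approx 89.0 - 1269.9 i$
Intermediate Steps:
$P{\left(S,T \right)} = \sqrt{-15 + \frac{T}{-13 + S}}$
$89 + P{\left(4,18 \right)} \left(\left(-22\right) 14\right) = 89 + \sqrt{\frac{195 + 18 - 60}{-13 + 4}} \left(\left(-22\right) 14\right) = 89 + \sqrt{\frac{195 + 18 - 60}{-9}} \left(-308\right) = 89 + \sqrt{\left(- \frac{1}{9}\right) 153} \left(-308\right) = 89 + \sqrt{-17} \left(-308\right) = 89 + i \sqrt{17} \left(-308\right) = 89 - 308 i \sqrt{17}$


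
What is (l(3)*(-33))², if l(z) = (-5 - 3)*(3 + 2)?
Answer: 1742400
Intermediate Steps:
l(z) = -40 (l(z) = -8*5 = -40)
(l(3)*(-33))² = (-40*(-33))² = 1320² = 1742400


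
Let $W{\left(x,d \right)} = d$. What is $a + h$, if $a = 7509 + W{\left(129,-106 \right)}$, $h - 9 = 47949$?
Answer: $55361$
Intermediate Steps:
$h = 47958$ ($h = 9 + 47949 = 47958$)
$a = 7403$ ($a = 7509 - 106 = 7403$)
$a + h = 7403 + 47958 = 55361$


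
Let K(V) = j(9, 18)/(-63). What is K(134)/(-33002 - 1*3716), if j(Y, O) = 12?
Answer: 2/385539 ≈ 5.1875e-6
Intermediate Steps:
K(V) = -4/21 (K(V) = 12/(-63) = 12*(-1/63) = -4/21)
K(134)/(-33002 - 1*3716) = -4/(21*(-33002 - 1*3716)) = -4/(21*(-33002 - 3716)) = -4/21/(-36718) = -4/21*(-1/36718) = 2/385539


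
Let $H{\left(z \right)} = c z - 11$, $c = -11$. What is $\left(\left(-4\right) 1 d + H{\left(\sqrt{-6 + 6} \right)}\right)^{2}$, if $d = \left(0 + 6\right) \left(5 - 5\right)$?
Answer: $121$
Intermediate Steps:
$d = 0$ ($d = 6 \cdot 0 = 0$)
$H{\left(z \right)} = -11 - 11 z$ ($H{\left(z \right)} = - 11 z - 11 = -11 - 11 z$)
$\left(\left(-4\right) 1 d + H{\left(\sqrt{-6 + 6} \right)}\right)^{2} = \left(\left(-4\right) 1 \cdot 0 - \left(11 + 11 \sqrt{-6 + 6}\right)\right)^{2} = \left(\left(-4\right) 0 - \left(11 + 11 \sqrt{0}\right)\right)^{2} = \left(0 - 11\right)^{2} = \left(-11\right)^{2} = 121$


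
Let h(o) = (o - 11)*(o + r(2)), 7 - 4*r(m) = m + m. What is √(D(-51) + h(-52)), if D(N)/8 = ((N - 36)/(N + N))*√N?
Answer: √(3732435 + 7888*I*√51)/34 ≈ 56.824 + 0.42878*I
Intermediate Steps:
r(m) = 7/4 - m/2 (r(m) = 7/4 - (m + m)/4 = 7/4 - m/2)
h(o) = (-11 + o)*(¾ + o) (h(o) = (o - 11)*(o + (7/4 - ½*2)) = (-11 + o)*(o + (7/4 - 1)) = (-11 + o)*(o + ¾) = (-11 + o)*(¾ + o))
D(N) = 4*(-36 + N)/√N (D(N) = 8*(((N - 36)/(N + N))*√N) = 8*(((-36 + N)/((2*N)))*√N) = 8*(((-36 + N)*(1/(2*N)))*√N) = 8*(((-36 + N)/(2*N))*√N) = 8*((-36 + N)/(2*√N)) = 4*(-36 + N)/√N)
√(D(-51) + h(-52)) = √(4*(-36 - 51)/√(-51) + (-33/4 + (-52)² - 41/4*(-52))) = √(4*(-I*√51/51)*(-87) + (-33/4 + 2704 + 533)) = √(116*I*√51/17 + 12915/4) = √(12915/4 + 116*I*√51/17)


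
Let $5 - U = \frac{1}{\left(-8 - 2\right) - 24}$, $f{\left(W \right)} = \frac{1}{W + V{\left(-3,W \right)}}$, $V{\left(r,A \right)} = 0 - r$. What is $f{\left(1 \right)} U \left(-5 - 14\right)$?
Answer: $- \frac{3249}{136} \approx -23.89$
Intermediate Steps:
$V{\left(r,A \right)} = - r$
$f{\left(W \right)} = \frac{1}{3 + W}$ ($f{\left(W \right)} = \frac{1}{W - -3} = \frac{1}{W + 3} = \frac{1}{3 + W}$)
$U = \frac{171}{34}$ ($U = 5 - \frac{1}{\left(-8 - 2\right) - 24} = 5 - \frac{1}{-10 - 24} = 5 - \frac{1}{-34} = 5 - - \frac{1}{34} = 5 + \frac{1}{34} = \frac{171}{34} \approx 5.0294$)
$f{\left(1 \right)} U \left(-5 - 14\right) = \frac{1}{3 + 1} \cdot \frac{171}{34} \left(-5 - 14\right) = \frac{1}{4} \cdot \frac{171}{34} \left(-5 - 14\right) = \frac{1}{4} \cdot \frac{171}{34} \left(-19\right) = \frac{171}{136} \left(-19\right) = - \frac{3249}{136}$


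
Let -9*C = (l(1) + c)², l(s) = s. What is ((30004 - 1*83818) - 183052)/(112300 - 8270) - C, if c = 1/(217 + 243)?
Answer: -42897905077/19811473200 ≈ -2.1653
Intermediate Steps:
c = 1/460 ≈ 0.0021739
C = -212521/1904400 (C = -(1 + 1/460)²/9 = -(461/460)²/9 = -⅑*212521/211600 = -212521/1904400 ≈ -0.11159)
((30004 - 1*83818) - 183052)/(112300 - 8270) - C = ((30004 - 1*83818) - 183052)/(112300 - 8270) - 1*(-212521/1904400) = ((30004 - 83818) - 183052)/104030 + 212521/1904400 = (-53814 - 183052)*(1/104030) + 212521/1904400 = -236866*1/104030 + 212521/1904400 = -118433/52015 + 212521/1904400 = -42897905077/19811473200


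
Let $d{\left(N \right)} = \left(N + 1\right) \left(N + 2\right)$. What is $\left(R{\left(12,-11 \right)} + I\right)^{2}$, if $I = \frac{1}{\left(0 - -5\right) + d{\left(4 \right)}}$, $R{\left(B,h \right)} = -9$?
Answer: $\frac{98596}{1225} \approx 80.487$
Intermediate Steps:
$d{\left(N \right)} = \left(1 + N\right) \left(2 + N\right)$
$I = \frac{1}{35}$ ($I = \frac{1}{\left(0 - -5\right) + \left(2 + 4^{2} + 3 \cdot 4\right)} = \frac{1}{\left(0 + 5\right) + \left(2 + 16 + 12\right)} = \frac{1}{5 + 30} = \frac{1}{35} \approx 0.028571$)
$\left(R{\left(12,-11 \right)} + I\right)^{2} = \left(-9 + \frac{1}{35}\right)^{2} = \left(- \frac{314}{35}\right)^{2} = \frac{98596}{1225}$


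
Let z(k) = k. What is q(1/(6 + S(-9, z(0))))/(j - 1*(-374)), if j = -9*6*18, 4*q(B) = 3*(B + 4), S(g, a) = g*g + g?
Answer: -313/62192 ≈ -0.0050328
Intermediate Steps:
S(g, a) = g + g² (S(g, a) = g² + g = g + g²)
q(B) = 3 + 3*B/4 (q(B) = (3*(B + 4))/4 = (3*(4 + B))/4 = (12 + 3*B)/4 = 3 + 3*B/4)
j = -972 (j = -54*18 = -972)
q(1/(6 + S(-9, z(0))))/(j - 1*(-374)) = (3 + 3/(4*(6 - 9*(1 - 9))))/(-972 - 1*(-374)) = (3 + 3/(4*(6 - 9*(-8))))/(-972 + 374) = (3 + 3/(4*(6 + 72)))/(-598) = (3 + (¾)/78)*(-1/598) = (3 + (¾)*(1/78))*(-1/598) = (3 + 1/104)*(-1/598) = (313/104)*(-1/598) = -313/62192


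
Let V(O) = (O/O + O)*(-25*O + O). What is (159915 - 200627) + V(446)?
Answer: -4825400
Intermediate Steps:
V(O) = -24*O*(1 + O) (V(O) = (1 + O)*(-24*O) = -24*O*(1 + O))
(159915 - 200627) + V(446) = (159915 - 200627) - 24*446*(1 + 446) = -40712 - 24*446*447 = -40712 - 4784688 = -4825400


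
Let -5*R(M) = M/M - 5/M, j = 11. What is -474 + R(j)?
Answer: -26076/55 ≈ -474.11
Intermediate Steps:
R(M) = -⅕ + 1/M (R(M) = -(M/M - 5/M)/5 = -(1 - 5/M)/5 = -⅕ + 1/M)
-474 + R(j) = -474 + (⅕)*(5 - 1*11)/11 = -474 + (⅕)*(1/11)*(5 - 11) = -474 + (⅕)*(1/11)*(-6) = -474 - 6/55 = -26076/55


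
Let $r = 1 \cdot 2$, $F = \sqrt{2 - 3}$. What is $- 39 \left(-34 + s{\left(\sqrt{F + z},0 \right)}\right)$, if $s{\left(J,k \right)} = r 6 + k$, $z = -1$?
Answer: $858$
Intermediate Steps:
$F = i$ ($F = \sqrt{-1} = i \approx 1.0 i$)
$r = 2$
$s{\left(J,k \right)} = 12 + k$ ($s{\left(J,k \right)} = 2 \cdot 6 + k = 12 + k$)
$- 39 \left(-34 + s{\left(\sqrt{F + z},0 \right)}\right) = - 39 \left(-34 + \left(12 + 0\right)\right) = - 39 \left(-34 + 12\right) = \left(-39\right) \left(-22\right) = 858$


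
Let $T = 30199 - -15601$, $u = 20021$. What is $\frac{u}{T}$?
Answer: $\frac{20021}{45800} \approx 0.43714$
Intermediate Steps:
$T = 45800$ ($T = 30199 + 15601 = 45800$)
$\frac{u}{T} = \frac{20021}{45800}$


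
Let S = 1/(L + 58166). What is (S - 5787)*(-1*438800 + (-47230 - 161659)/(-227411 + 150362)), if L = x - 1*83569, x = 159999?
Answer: 26333984607537584861/10370487204 ≈ 2.5393e+9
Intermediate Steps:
L = 76430 (L = 159999 - 1*83569 = 159999 - 83569 = 76430)
S = 1/134596 (S = 1/(76430 + 58166) = 1/134596 ≈ 7.4296e-6)
(S - 5787)*(-1*438800 + (-47230 - 161659)/(-227411 + 150362)) = (1/134596 - 5787)*(-1*438800 + (-47230 - 161659)/(-227411 + 150362)) = -778907051*(-438800 - 208889/(-77049))/134596 = -778907051*(-438800 - 208889*(-1/77049))/134596 = -778907051*(-438800 + 208889/77049)/134596 = -778907051/134596*(-33808892311/77049) = 26333984607537584861/10370487204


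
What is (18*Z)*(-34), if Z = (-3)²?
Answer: -5508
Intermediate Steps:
Z = 9
(18*Z)*(-34) = (18*9)*(-34) = 162*(-34) = -5508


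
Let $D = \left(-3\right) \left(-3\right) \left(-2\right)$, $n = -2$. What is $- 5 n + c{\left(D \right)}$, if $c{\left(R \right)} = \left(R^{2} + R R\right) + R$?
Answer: $640$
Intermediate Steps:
$D = -18$ ($D = 9 \left(-2\right) = -18$)
$c{\left(R \right)} = R + 2 R^{2}$ ($c{\left(R \right)} = \left(R^{2} + R^{2}\right) + R = 2 R^{2} + R = R + 2 R^{2}$)
$- 5 n + c{\left(D \right)} = \left(-5\right) \left(-2\right) - 18 \left(1 + 2 \left(-18\right)\right) = 10 - 18 \left(1 - 36\right) = 10 - -630 = 10 + 630 = 640$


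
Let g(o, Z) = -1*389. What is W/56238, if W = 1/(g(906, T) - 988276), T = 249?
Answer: -1/55600542270 ≈ -1.7985e-11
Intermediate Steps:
g(o, Z) = -389
W = -1/988665 (W = 1/(-389 - 988276) = 1/(-988665) = -1/988665 ≈ -1.0115e-6)
W/56238 = -1/988665/56238 = -1/988665*1/56238 = -1/55600542270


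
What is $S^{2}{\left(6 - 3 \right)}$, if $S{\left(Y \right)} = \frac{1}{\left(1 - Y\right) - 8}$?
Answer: $\frac{1}{100} \approx 0.01$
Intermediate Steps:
$S{\left(Y \right)} = \frac{1}{-7 - Y}$
$S^{2}{\left(6 - 3 \right)} = \left(- \frac{1}{7 + \left(6 - 3\right)}\right)^{2} = \left(- \frac{1}{7 + 3}\right)^{2} = \left(- \frac{1}{10}\right)^{2} = \frac{1}{100}$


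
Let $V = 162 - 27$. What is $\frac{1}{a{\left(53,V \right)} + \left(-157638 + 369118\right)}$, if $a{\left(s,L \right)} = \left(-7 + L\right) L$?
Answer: $\frac{1}{228760} \approx 4.3714 \cdot 10^{-6}$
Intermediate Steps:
$V = 135$
$a{\left(s,L \right)} = L \left(-7 + L\right)$
$\frac{1}{a{\left(53,V \right)} + \left(-157638 + 369118\right)} = \frac{1}{135 \left(-7 + 135\right) + \left(-157638 + 369118\right)} = \frac{1}{135 \cdot 128 + 211480} = \frac{1}{17280 + 211480} = \frac{1}{228760}$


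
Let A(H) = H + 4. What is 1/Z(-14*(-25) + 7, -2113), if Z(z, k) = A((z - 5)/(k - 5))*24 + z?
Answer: 353/158501 ≈ 0.0022271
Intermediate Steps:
A(H) = 4 + H
Z(z, k) = 96 + z + 24*(-5 + z)/(-5 + k) (Z(z, k) = (4 + (z - 5)/(k - 5))*24 + z = (4 + (-5 + z)/(-5 + k))*24 + z = (96 + 24*(-5 + z)/(-5 + k)) + z = 96 + z + 24*(-5 + z)/(-5 + k))
1/Z(-14*(-25) + 7, -2113) = 1/((-600 + 19*(-14*(-25) + 7) + 96*(-2113) - 2113*(-14*(-25) + 7))/(-5 - 2113)) = 1/((-600 + 19*(350 + 7) - 202848 - 2113*(350 + 7))/(-2118)) = 1/(-(-600 + 19*357 - 202848 - 2113*357)/2118) = 1/(-(-600 + 6783 - 202848 - 754341)/2118) = 1/(-1/2118*(-951006)) = 1/(158501/353) = 353/158501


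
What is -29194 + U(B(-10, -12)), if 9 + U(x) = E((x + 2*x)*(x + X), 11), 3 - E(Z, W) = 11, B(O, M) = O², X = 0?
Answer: -29211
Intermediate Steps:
E(Z, W) = -8 (E(Z, W) = 3 - 1*11 = 3 - 11 = -8)
U(x) = -17 (U(x) = -9 - 8 = -17)
-29194 + U(B(-10, -12)) = -29194 - 17 = -29211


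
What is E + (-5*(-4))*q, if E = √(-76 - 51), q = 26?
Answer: 520 + I*√127 ≈ 520.0 + 11.269*I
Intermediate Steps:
E = I*√127 (E = √(-127) = I*√127 ≈ 11.269*I)
E + (-5*(-4))*q = I*√127 - 5*(-4)*26 = I*√127 + 20*26 = I*√127 + 520 = 520 + I*√127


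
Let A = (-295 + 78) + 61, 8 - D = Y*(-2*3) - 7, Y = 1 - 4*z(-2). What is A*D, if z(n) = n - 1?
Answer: -14508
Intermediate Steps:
z(n) = -1 + n
Y = 13 (Y = 1 - 4*(-1 - 2) = 1 - 4*(-3) = 1 + 12 = 13)
D = 93 (D = 8 - (13*(-2*3) - 7) = 8 - (13*(-6) - 7) = 8 - (-78 - 7) = 8 - 1*(-85) = 8 + 85 = 93)
A = -156 (A = -217 + 61 = -156)
A*D = -156*93 = -14508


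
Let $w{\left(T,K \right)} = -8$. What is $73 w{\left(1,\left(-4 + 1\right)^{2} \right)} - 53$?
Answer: $-637$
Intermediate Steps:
$73 w{\left(1,\left(-4 + 1\right)^{2} \right)} - 53 = 73 \left(-8\right) - 53 = -584 - 53 = -637$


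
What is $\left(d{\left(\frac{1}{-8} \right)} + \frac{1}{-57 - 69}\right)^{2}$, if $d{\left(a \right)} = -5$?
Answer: $\frac{398161}{15876} \approx 25.079$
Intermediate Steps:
$\left(d{\left(\frac{1}{-8} \right)} + \frac{1}{-57 - 69}\right)^{2} = \left(-5 + \frac{1}{-57 - 69}\right)^{2} = \left(-5 + \frac{1}{-126}\right)^{2} = \left(-5 - \frac{1}{126}\right)^{2} = \left(- \frac{631}{126}\right)^{2} = \frac{398161}{15876}$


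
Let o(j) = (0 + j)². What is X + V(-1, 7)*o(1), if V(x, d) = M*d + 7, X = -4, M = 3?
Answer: 24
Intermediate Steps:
o(j) = j²
V(x, d) = 7 + 3*d (V(x, d) = 3*d + 7 = 7 + 3*d)
X + V(-1, 7)*o(1) = -4 + (7 + 3*7)*1² = -4 + (7 + 21)*1 = -4 + 28*1 = -4 + 28 = 24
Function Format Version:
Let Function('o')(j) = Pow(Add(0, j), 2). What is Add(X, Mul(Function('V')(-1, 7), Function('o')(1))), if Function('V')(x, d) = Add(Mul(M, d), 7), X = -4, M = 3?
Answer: 24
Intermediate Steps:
Function('o')(j) = Pow(j, 2)
Function('V')(x, d) = Add(7, Mul(3, d)) (Function('V')(x, d) = Add(Mul(3, d), 7) = Add(7, Mul(3, d)))
Add(X, Mul(Function('V')(-1, 7), Function('o')(1))) = Add(-4, Mul(Add(7, Mul(3, 7)), Pow(1, 2))) = Add(-4, Mul(Add(7, 21), 1)) = Add(-4, Mul(28, 1)) = Add(-4, 28) = 24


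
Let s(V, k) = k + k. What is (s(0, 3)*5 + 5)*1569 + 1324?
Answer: 56239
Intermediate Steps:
s(V, k) = 2*k
(s(0, 3)*5 + 5)*1569 + 1324 = ((2*3)*5 + 5)*1569 + 1324 = (6*5 + 5)*1569 + 1324 = (30 + 5)*1569 + 1324 = 35*1569 + 1324 = 54915 + 1324 = 56239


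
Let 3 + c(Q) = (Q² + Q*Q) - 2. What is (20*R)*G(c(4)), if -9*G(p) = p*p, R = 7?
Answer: -11340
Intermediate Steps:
c(Q) = -5 + 2*Q² (c(Q) = -3 + ((Q² + Q*Q) - 2) = -3 + ((Q² + Q²) - 2) = -3 + (2*Q² - 2) = -3 + (-2 + 2*Q²) = -5 + 2*Q²)
G(p) = -p²/9 (G(p) = -p*p/9 = -p²/9)
(20*R)*G(c(4)) = (20*7)*(-(-5 + 2*4²)²/9) = 140*(-(-5 + 2*16)²/9) = 140*(-(-5 + 32)²/9) = 140*(-⅑*27²) = 140*(-⅑*729) = 140*(-81) = -11340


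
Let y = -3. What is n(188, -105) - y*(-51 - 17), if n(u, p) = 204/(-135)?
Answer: -9248/45 ≈ -205.51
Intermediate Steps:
n(u, p) = -68/45 (n(u, p) = 204*(-1/135) = -68/45)
n(188, -105) - y*(-51 - 17) = -68/45 - (-3)*(-51 - 17) = -68/45 - (-3)*(-68) = -68/45 - 1*204 = -68/45 - 204 = -9248/45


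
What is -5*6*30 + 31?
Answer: -869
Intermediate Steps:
-5*6*30 + 31 = -30*30 + 31 = -900 + 31 = -869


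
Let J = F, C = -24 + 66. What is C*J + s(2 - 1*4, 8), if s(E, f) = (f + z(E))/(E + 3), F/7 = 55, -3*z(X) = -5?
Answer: 48539/3 ≈ 16180.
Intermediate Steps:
z(X) = 5/3 (z(X) = -1/3*(-5) = 5/3)
F = 385 (F = 7*55 = 385)
s(E, f) = (5/3 + f)/(3 + E) (s(E, f) = (f + 5/3)/(E + 3) = (5/3 + f)/(3 + E))
C = 42
J = 385
C*J + s(2 - 1*4, 8) = 42*385 + (5/3 + 8)/(3 + (2 - 1*4)) = 16170 + (29/3)/(3 + (2 - 4)) = 16170 + (29/3)/(3 - 2) = 16170 + (29/3)/1 = 16170 + 1*(29/3) = 16170 + 29/3 = 48539/3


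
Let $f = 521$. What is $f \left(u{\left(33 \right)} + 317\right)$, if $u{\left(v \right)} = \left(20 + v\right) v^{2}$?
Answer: $30235714$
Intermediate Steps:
$u{\left(v \right)} = v^{2} \left(20 + v\right)$
$f \left(u{\left(33 \right)} + 317\right) = 521 \left(33^{2} \left(20 + 33\right) + 317\right) = 521 \left(1089 \cdot 53 + 317\right) = 521 \left(57717 + 317\right) = 521 \cdot 58034 = 30235714$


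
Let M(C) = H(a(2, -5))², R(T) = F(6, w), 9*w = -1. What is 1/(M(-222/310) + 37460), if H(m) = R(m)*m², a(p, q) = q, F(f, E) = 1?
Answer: 1/38085 ≈ 2.6257e-5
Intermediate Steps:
w = -⅑ (w = (⅑)*(-1) = -⅑ ≈ -0.11111)
R(T) = 1
H(m) = m² (H(m) = 1*m² = m²)
M(C) = 625 (M(C) = ((-5)²)² = 25² = 625)
1/(M(-222/310) + 37460) = 1/(625 + 37460) = 1/38085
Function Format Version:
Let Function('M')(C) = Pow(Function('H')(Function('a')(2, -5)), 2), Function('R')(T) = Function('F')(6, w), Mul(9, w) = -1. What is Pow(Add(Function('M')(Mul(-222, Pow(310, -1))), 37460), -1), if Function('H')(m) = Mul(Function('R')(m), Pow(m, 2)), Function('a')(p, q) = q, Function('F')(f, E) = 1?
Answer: Rational(1, 38085) ≈ 2.6257e-5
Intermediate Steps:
w = Rational(-1, 9) (w = Mul(Rational(1, 9), -1) = Rational(-1, 9) ≈ -0.11111)
Function('R')(T) = 1
Function('H')(m) = Pow(m, 2) (Function('H')(m) = Mul(1, Pow(m, 2)) = Pow(m, 2))
Function('M')(C) = 625 (Function('M')(C) = Pow(Pow(-5, 2), 2) = Pow(25, 2) = 625)
Pow(Add(Function('M')(Mul(-222, Pow(310, -1))), 37460), -1) = Pow(Add(625, 37460), -1) = Pow(38085, -1) = Rational(1, 38085)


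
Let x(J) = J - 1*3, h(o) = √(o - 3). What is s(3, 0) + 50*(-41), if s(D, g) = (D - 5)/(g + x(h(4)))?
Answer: -2049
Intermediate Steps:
h(o) = √(-3 + o)
x(J) = -3 + J (x(J) = J - 3 = -3 + J)
s(D, g) = (-5 + D)/(-2 + g) (s(D, g) = (D - 5)/(g + (-3 + √(-3 + 4))) = (-5 + D)/(g + (-3 + √1)) = (-5 + D)/(g + (-3 + 1)) = (-5 + D)/(g - 2) = (-5 + D)/(-2 + g))
s(3, 0) + 50*(-41) = (-5 + 3)/(-2 + 0) + 50*(-41) = -2/(-2) - 2050 = -½*(-2) - 2050 = 1 - 2050 = -2049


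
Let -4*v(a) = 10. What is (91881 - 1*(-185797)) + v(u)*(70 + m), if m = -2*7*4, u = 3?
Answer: 277643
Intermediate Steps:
v(a) = -5/2 (v(a) = -¼*10 = -5/2)
m = -56 (m = -14*4 = -56)
(91881 - 1*(-185797)) + v(u)*(70 + m) = (91881 - 1*(-185797)) - 5*(70 - 56)/2 = (91881 + 185797) - 5/2*14 = 277678 - 35 = 277643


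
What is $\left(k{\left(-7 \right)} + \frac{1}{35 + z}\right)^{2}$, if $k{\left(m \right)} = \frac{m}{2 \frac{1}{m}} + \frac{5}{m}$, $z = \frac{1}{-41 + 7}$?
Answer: $\frac{157143266569}{277089316} \approx 567.12$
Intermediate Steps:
$z = - \frac{1}{34}$ ($z = \frac{1}{-34} = - \frac{1}{34} \approx -0.029412$)
$k{\left(m \right)} = \frac{m^{2}}{2} + \frac{5}{m}$ ($k{\left(m \right)} = m \frac{m}{2} + \frac{5}{m} = \frac{m^{2}}{2} + \frac{5}{m}$)
$\left(k{\left(-7 \right)} + \frac{1}{35 + z}\right)^{2} = \left(\frac{10 + \left(-7\right)^{3}}{2 \left(-7\right)} + \frac{1}{35 - \frac{1}{34}}\right)^{2} = \left(\frac{1}{2} \left(- \frac{1}{7}\right) \left(10 - 343\right) + \frac{1}{\frac{1189}{34}}\right)^{2} = \left(\frac{1}{2} \left(- \frac{1}{7}\right) \left(-333\right) + \frac{34}{1189}\right)^{2} = \left(\frac{333}{14} + \frac{34}{1189}\right)^{2} = \left(\frac{396413}{16646}\right)^{2} = \frac{157143266569}{277089316}$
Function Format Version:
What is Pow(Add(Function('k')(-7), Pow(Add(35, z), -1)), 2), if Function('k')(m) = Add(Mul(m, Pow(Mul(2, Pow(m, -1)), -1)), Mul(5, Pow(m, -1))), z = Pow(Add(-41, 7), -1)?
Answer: Rational(157143266569, 277089316) ≈ 567.12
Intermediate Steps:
z = Rational(-1, 34) (z = Pow(-34, -1) = Rational(-1, 34) ≈ -0.029412)
Function('k')(m) = Add(Mul(Rational(1, 2), Pow(m, 2)), Mul(5, Pow(m, -1))) (Function('k')(m) = Add(Mul(m, Mul(Rational(1, 2), m)), Mul(5, Pow(m, -1))) = Add(Mul(Rational(1, 2), Pow(m, 2)), Mul(5, Pow(m, -1))))
Pow(Add(Function('k')(-7), Pow(Add(35, z), -1)), 2) = Pow(Add(Mul(Rational(1, 2), Pow(-7, -1), Add(10, Pow(-7, 3))), Pow(Add(35, Rational(-1, 34)), -1)), 2) = Pow(Add(Mul(Rational(1, 2), Rational(-1, 7), Add(10, -343)), Pow(Rational(1189, 34), -1)), 2) = Pow(Add(Mul(Rational(1, 2), Rational(-1, 7), -333), Rational(34, 1189)), 2) = Pow(Add(Rational(333, 14), Rational(34, 1189)), 2) = Pow(Rational(396413, 16646), 2) = Rational(157143266569, 277089316)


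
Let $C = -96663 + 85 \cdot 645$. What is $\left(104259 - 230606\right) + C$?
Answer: $-168185$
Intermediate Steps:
$C = -41838$ ($C = -96663 + 54825 = -41838$)
$\left(104259 - 230606\right) + C = \left(104259 - 230606\right) - 41838 = -126347 - 41838 = -168185$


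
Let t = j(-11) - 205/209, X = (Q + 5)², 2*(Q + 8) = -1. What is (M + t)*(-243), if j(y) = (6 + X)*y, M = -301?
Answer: 102128769/836 ≈ 1.2216e+5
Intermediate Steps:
Q = -17/2 (Q = -8 + (½)*(-1) = -8 - ½ = -17/2 ≈ -8.5000)
X = 49/4 (X = (-17/2 + 5)² = (-7/2)² = 49/4 ≈ 12.250)
j(y) = 73*y/4 (j(y) = (6 + 49/4)*y = 73*y/4)
t = -168647/836 (t = (73/4)*(-11) - 205/209 = -803/4 - 205*1/209 = -803/4 - 205/209 = -168647/836 ≈ -201.73)
(M + t)*(-243) = (-301 - 168647/836)*(-243) = -420283/836*(-243) = 102128769/836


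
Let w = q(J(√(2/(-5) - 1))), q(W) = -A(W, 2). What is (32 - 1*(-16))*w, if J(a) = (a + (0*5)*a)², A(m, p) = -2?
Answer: 96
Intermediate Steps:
J(a) = a² (J(a) = (a + 0*a)² = (a + 0)² = a²)
q(W) = 2 (q(W) = -1*(-2) = 2)
w = 2
(32 - 1*(-16))*w = (32 - 1*(-16))*2 = (32 + 16)*2 = 48*2 = 96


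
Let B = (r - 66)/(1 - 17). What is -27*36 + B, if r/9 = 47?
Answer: -15909/16 ≈ -994.31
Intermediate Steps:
r = 423 (r = 9*47 = 423)
B = -357/16 (B = (423 - 66)/(1 - 17) = 357/(-16) = 357*(-1/16) = -357/16 ≈ -22.313)
-27*36 + B = -27*36 - 357/16 = -972 - 357/16 = -15909/16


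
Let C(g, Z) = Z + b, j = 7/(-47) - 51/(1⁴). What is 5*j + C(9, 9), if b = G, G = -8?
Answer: -11973/47 ≈ -254.74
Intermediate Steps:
b = -8
j = -2404/47 (j = 7*(-1/47) - 51/1 = -7/47 - 51*1 = -7/47 - 51 = -2404/47 ≈ -51.149)
C(g, Z) = -8 + Z (C(g, Z) = Z - 8 = -8 + Z)
5*j + C(9, 9) = 5*(-2404/47) + (-8 + 9) = -12020/47 + 1 = -11973/47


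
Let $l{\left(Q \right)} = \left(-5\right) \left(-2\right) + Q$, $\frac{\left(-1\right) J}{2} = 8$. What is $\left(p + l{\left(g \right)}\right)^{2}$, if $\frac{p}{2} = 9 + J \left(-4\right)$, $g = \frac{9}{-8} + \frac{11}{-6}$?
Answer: $\frac{13490929}{576} \approx 23422.0$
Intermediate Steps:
$J = -16$ ($J = \left(-2\right) 8 = -16$)
$g = - \frac{71}{24}$ ($g = 9 \left(- \frac{1}{8}\right) + 11 \left(- \frac{1}{6}\right) = - \frac{9}{8} - \frac{11}{6} = - \frac{71}{24} \approx -2.9583$)
$l{\left(Q \right)} = 10 + Q$
$p = 146$ ($p = 2 \left(9 - -64\right) = 2 \left(9 + 64\right) = 2 \cdot 73 = 146$)
$\left(p + l{\left(g \right)}\right)^{2} = \left(146 + \left(10 - \frac{71}{24}\right)\right)^{2} = \left(146 + \frac{169}{24}\right)^{2} = \left(\frac{3673}{24}\right)^{2} = \frac{13490929}{576}$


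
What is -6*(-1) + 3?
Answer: 9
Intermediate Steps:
-6*(-1) + 3 = 6 + 3 = 9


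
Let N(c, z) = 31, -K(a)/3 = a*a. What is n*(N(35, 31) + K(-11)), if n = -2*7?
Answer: 4648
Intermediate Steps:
K(a) = -3*a**2 (K(a) = -3*a*a = -3*a**2)
n = -14
n*(N(35, 31) + K(-11)) = -14*(31 - 3*(-11)**2) = -14*(31 - 3*121) = -14*(31 - 363) = -14*(-332) = 4648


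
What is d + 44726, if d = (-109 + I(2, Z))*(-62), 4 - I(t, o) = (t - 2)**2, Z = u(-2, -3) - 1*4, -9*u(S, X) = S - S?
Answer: 51236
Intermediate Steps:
u(S, X) = 0 (u(S, X) = -(S - S)/9 = -1/9*0 = 0)
Z = -4 (Z = 0 - 1*4 = 0 - 4 = -4)
I(t, o) = 4 - (-2 + t)**2 (I(t, o) = 4 - (t - 2)**2 = 4 - (-2 + t)**2)
d = 6510 (d = (-109 + 2*(4 - 1*2))*(-62) = (-109 + 2*(4 - 2))*(-62) = (-109 + 2*2)*(-62) = (-109 + 4)*(-62) = -105*(-62) = 6510)
d + 44726 = 6510 + 44726 = 51236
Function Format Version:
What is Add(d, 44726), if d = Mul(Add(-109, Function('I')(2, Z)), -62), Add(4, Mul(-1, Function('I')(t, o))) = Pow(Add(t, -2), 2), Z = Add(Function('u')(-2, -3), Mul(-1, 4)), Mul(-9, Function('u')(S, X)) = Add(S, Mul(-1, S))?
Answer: 51236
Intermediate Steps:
Function('u')(S, X) = 0 (Function('u')(S, X) = Mul(Rational(-1, 9), Add(S, Mul(-1, S))) = Mul(Rational(-1, 9), 0) = 0)
Z = -4 (Z = Add(0, Mul(-1, 4)) = Add(0, -4) = -4)
Function('I')(t, o) = Add(4, Mul(-1, Pow(Add(-2, t), 2))) (Function('I')(t, o) = Add(4, Mul(-1, Pow(Add(t, -2), 2))) = Add(4, Mul(-1, Pow(Add(-2, t), 2))))
d = 6510 (d = Mul(Add(-109, Mul(2, Add(4, Mul(-1, 2)))), -62) = Mul(Add(-109, Mul(2, Add(4, -2))), -62) = Mul(Add(-109, Mul(2, 2)), -62) = Mul(Add(-109, 4), -62) = Mul(-105, -62) = 6510)
Add(d, 44726) = Add(6510, 44726) = 51236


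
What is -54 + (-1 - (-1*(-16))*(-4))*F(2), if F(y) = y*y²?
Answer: 450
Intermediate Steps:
F(y) = y³
-54 + (-1 - (-1*(-16))*(-4))*F(2) = -54 + (-1 - (-1*(-16))*(-4))*2³ = -54 + (-1 - 16*(-4))*8 = -54 + (-1 - 1*(-64))*8 = -54 + (-1 + 64)*8 = -54 + 63*8 = -54 + 504 = 450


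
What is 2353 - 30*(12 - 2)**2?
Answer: -647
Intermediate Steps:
2353 - 30*(12 - 2)**2 = 2353 - 30*10**2 = 2353 - 30*100 = 2353 - 1*3000 = 2353 - 3000 = -647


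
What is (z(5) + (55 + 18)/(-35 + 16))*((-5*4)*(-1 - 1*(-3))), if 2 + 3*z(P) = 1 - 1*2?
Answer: 3680/19 ≈ 193.68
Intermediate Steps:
z(P) = -1 (z(P) = -2/3 + (1 - 1*2)/3 = -2/3 + (1 - 2)/3 = -2/3 + (1/3)*(-1) = -2/3 - 1/3 = -1)
(z(5) + (55 + 18)/(-35 + 16))*((-5*4)*(-1 - 1*(-3))) = (-1 + (55 + 18)/(-35 + 16))*((-5*4)*(-1 - 1*(-3))) = (-1 + 73/(-19))*(-20*(-1 + 3)) = (-1 + 73*(-1/19))*(-20*2) = (-1 - 73/19)*(-40) = -92/19*(-40) = 3680/19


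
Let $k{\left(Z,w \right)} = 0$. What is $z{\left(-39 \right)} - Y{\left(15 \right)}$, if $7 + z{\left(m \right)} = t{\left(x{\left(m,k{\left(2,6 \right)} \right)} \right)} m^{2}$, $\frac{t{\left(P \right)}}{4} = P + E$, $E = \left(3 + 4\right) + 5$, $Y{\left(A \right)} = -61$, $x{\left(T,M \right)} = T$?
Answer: $-164214$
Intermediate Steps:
$E = 12$ ($E = 7 + 5 = 12$)
$t{\left(P \right)} = 48 + 4 P$ ($t{\left(P \right)} = 4 \left(P + 12\right) = 4 \left(12 + P\right) = 48 + 4 P$)
$z{\left(m \right)} = -7 + m^{2} \left(48 + 4 m\right)$ ($z{\left(m \right)} = -7 + \left(48 + 4 m\right) m^{2} = -7 + m^{2} \left(48 + 4 m\right)$)
$z{\left(-39 \right)} - Y{\left(15 \right)} = \left(-7 + 4 \left(-39\right)^{2} \left(12 - 39\right)\right) - -61 = \left(-7 + 4 \cdot 1521 \left(-27\right)\right) + 61 = \left(-7 - 164268\right) + 61 = -164275 + 61 = -164214$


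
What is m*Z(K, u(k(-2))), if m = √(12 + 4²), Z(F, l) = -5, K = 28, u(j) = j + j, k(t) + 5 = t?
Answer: -10*√7 ≈ -26.458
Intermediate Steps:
k(t) = -5 + t
u(j) = 2*j
m = 2*√7 (m = √(12 + 16) = √28 = 2*√7 ≈ 5.2915)
m*Z(K, u(k(-2))) = (2*√7)*(-5) = -10*√7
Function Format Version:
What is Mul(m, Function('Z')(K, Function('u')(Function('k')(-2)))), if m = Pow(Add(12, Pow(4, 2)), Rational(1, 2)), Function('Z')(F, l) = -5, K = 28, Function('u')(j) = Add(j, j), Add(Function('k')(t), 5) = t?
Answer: Mul(-10, Pow(7, Rational(1, 2))) ≈ -26.458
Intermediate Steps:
Function('k')(t) = Add(-5, t)
Function('u')(j) = Mul(2, j)
m = Mul(2, Pow(7, Rational(1, 2))) (m = Pow(Add(12, 16), Rational(1, 2)) = Pow(28, Rational(1, 2)) = Mul(2, Pow(7, Rational(1, 2))) ≈ 5.2915)
Mul(m, Function('Z')(K, Function('u')(Function('k')(-2)))) = Mul(Mul(2, Pow(7, Rational(1, 2))), -5) = Mul(-10, Pow(7, Rational(1, 2)))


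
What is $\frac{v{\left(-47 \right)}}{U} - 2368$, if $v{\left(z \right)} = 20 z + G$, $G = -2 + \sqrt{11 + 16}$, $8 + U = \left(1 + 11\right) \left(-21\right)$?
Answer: $- \frac{307369}{130} - \frac{3 \sqrt{3}}{260} \approx -2364.4$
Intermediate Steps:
$U = -260$ ($U = -8 + \left(1 + 11\right) \left(-21\right) = -8 + 12 \left(-21\right) = -8 - 252 = -260$)
$G = -2 + 3 \sqrt{3}$ ($G = -2 + \sqrt{27} = -2 + 3 \sqrt{3} \approx 3.1962$)
$v{\left(z \right)} = -2 + 3 \sqrt{3} + 20 z$ ($v{\left(z \right)} = 20 z - \left(2 - 3 \sqrt{3}\right) = -2 + 3 \sqrt{3} + 20 z$)
$\frac{v{\left(-47 \right)}}{U} - 2368 = \frac{-2 + 3 \sqrt{3} + 20 \left(-47\right)}{-260} - 2368 = \left(-2 + 3 \sqrt{3} - 940\right) \left(- \frac{1}{260}\right) - 2368 = \left(-942 + 3 \sqrt{3}\right) \left(- \frac{1}{260}\right) - 2368 = \left(\frac{471}{130} - \frac{3 \sqrt{3}}{260}\right) - 2368 = - \frac{307369}{130} - \frac{3 \sqrt{3}}{260}$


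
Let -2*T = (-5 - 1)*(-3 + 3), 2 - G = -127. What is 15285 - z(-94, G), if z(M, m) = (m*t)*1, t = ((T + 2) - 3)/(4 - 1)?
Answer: 15328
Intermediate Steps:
G = 129 (G = 2 - 1*(-127) = 2 + 127 = 129)
T = 0 (T = -(-5 - 1)*(-3 + 3)/2 = -(-3)*0 = -½*0 = 0)
t = -⅓ (t = ((0 + 2) - 3)/(4 - 1) = (2 - 3)/3 = -1*⅓ = -⅓ ≈ -0.33333)
z(M, m) = -m/3 (z(M, m) = (m*(-⅓))*1 = -m/3*1 = -m/3)
15285 - z(-94, G) = 15285 - (-1)*129/3 = 15285 - 1*(-43) = 15285 + 43 = 15328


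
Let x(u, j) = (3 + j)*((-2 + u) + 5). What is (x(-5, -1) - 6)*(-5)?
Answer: 50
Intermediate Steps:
x(u, j) = (3 + j)*(3 + u)
(x(-5, -1) - 6)*(-5) = ((9 + 3*(-1) + 3*(-5) - 1*(-5)) - 6)*(-5) = ((9 - 3 - 15 + 5) - 6)*(-5) = (-4 - 6)*(-5) = -10*(-5) = 50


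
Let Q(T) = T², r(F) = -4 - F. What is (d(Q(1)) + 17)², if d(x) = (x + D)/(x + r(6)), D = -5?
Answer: 24649/81 ≈ 304.31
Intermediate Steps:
d(x) = (-5 + x)/(-10 + x) (d(x) = (x - 5)/(x + (-4 - 1*6)) = (-5 + x)/(x + (-4 - 6)) = (-5 + x)/(x - 10) = (-5 + x)/(-10 + x))
(d(Q(1)) + 17)² = ((-5 + 1²)/(-10 + 1²) + 17)² = ((-5 + 1)/(-10 + 1) + 17)² = (-4/(-9) + 17)² = (-⅑*(-4) + 17)² = (4/9 + 17)² = (157/9)² = 24649/81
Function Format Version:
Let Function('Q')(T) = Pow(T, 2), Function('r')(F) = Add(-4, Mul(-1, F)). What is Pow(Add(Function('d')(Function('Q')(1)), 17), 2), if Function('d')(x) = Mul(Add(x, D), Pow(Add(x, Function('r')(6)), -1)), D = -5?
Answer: Rational(24649, 81) ≈ 304.31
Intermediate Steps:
Function('d')(x) = Mul(Pow(Add(-10, x), -1), Add(-5, x)) (Function('d')(x) = Mul(Add(x, -5), Pow(Add(x, Add(-4, Mul(-1, 6))), -1)) = Mul(Add(-5, x), Pow(Add(x, Add(-4, -6)), -1)) = Mul(Add(-5, x), Pow(Add(x, -10), -1)) = Mul(Add(-5, x), Pow(Add(-10, x), -1)) = Mul(Pow(Add(-10, x), -1), Add(-5, x)))
Pow(Add(Function('d')(Function('Q')(1)), 17), 2) = Pow(Add(Mul(Pow(Add(-10, Pow(1, 2)), -1), Add(-5, Pow(1, 2))), 17), 2) = Pow(Add(Mul(Pow(Add(-10, 1), -1), Add(-5, 1)), 17), 2) = Pow(Add(Mul(Pow(-9, -1), -4), 17), 2) = Pow(Add(Mul(Rational(-1, 9), -4), 17), 2) = Pow(Add(Rational(4, 9), 17), 2) = Pow(Rational(157, 9), 2) = Rational(24649, 81)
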